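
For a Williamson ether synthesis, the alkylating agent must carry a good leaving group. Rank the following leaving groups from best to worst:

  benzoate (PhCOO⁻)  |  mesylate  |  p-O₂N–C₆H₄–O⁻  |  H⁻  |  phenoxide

A good leaving group is a weak base: the lower the pKₐ of its conjugate acid, the more readily it departs.
mesylate: pKₐ(CH₃SO₃H (MsOH)) ≈ -1.9 — resonance-delocalised alkanesulfonate
benzoate (PhCOO⁻): pKₐ(C₆H₅COOH) ≈ 4.2
p-O₂N–C₆H₄–O⁻: pKₐ(p-nitrophenol) ≈ 7.2 — nitro group delocalises the charge; the classic chromogenic LG
phenoxide: pKₐ(C₆H₅OH (phenol)) ≈ 10
H⁻: pKₐ(H₂) ≈ 36 — extremely strong base; leaves only in special hydride-transfer contexts

mesylate > benzoate (PhCOO⁻) > p-O₂N–C₆H₄–O⁻ > phenoxide > H⁻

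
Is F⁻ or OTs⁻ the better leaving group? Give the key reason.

OTs⁻ is the better leaving group.
pKₐ(p-CH₃C₆H₄SO₃H (TsOH)) ≈ -2.8 versus pKₐ(HF) ≈ 3.2: OTs⁻ is the much weaker base.
Resonance-delocalised arenesulfonate.

OTs⁻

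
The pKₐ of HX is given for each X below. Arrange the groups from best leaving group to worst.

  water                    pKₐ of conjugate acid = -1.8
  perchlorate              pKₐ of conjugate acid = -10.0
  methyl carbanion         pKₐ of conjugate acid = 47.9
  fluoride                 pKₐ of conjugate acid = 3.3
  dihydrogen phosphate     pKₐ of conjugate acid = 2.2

Lower conjugate-acid pKₐ ⇒ weaker base ⇒ better leaving group.
Sorting by the given values: perchlorate (-10.0), water (-1.8), dihydrogen phosphate (2.2), fluoride (3.3), methyl carbanion (47.9).

perchlorate > water > dihydrogen phosphate > fluoride > methyl carbanion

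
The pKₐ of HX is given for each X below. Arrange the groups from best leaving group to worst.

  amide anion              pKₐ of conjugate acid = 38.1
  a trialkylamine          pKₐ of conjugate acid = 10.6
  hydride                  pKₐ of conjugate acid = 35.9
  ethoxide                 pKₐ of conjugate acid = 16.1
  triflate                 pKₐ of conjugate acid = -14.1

triflate > a trialkylamine > ethoxide > hydride > amide anion

Lower conjugate-acid pKₐ ⇒ weaker base ⇒ better leaving group.
Sorting by the given values: triflate (-14.1), a trialkylamine (10.6), ethoxide (16.1), hydride (35.9), amide anion (38.1).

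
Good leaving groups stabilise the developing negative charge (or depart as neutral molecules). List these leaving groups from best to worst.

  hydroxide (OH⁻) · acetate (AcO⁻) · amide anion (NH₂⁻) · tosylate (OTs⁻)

The more stable X⁻ (or X) is on its own — i.e. the weaker a base it is — the better a leaving group it makes.
tosylate (OTs⁻): pKₐ(p-CH₃C₆H₄SO₃H (TsOH)) ≈ -2.8
acetate (AcO⁻): pKₐ(CH₃COOH) ≈ 4.8
hydroxide (OH⁻): pKₐ(H₂O) ≈ 15.7
amide anion (NH₂⁻): pKₐ(NH₃) ≈ 38

tosylate (OTs⁻) > acetate (AcO⁻) > hydroxide (OH⁻) > amide anion (NH₂⁻)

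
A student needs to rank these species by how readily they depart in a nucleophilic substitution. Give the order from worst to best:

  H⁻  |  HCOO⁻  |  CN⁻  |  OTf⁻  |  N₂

H⁻ < CN⁻ < HCOO⁻ < OTf⁻ < N₂

The more stable X⁻ (or X) is on its own — i.e. the weaker a base it is — the better a leaving group it makes.
N₂: no meaningful conjugate acid; N₂ departs as an exceptionally stable neutral molecule
OTf⁻: pKₐ(CF₃SO₃H (triflic acid)) ≈ -14
HCOO⁻: pKₐ(HCOOH) ≈ 3.8 — resonance-stabilised carboxylate
CN⁻: pKₐ(HCN) ≈ 9.2 — sp carbon stabilises the charge somewhat, but still a poor LG
H⁻: pKₐ(H₂) ≈ 36 — extremely strong base; leaves only in special hydride-transfer contexts
Reversing gives the worst-to-best order requested.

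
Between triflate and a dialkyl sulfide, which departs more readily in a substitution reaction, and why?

triflate

triflate is the better leaving group.
pKₐ(CF₃SO₃H (triflic acid)) ≈ -14 versus pKₐ(R'₂SH⁺) ≈ -7: triflate is the much weaker base.
Charge spread over three oxygens and a CF₃ group; the premier leaving group in synthesis.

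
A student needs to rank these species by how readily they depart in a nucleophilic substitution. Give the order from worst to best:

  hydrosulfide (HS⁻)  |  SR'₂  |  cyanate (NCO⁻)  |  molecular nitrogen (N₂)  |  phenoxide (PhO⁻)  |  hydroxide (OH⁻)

hydroxide (OH⁻) < phenoxide (PhO⁻) < hydrosulfide (HS⁻) < cyanate (NCO⁻) < SR'₂ < molecular nitrogen (N₂)

molecular nitrogen (N₂): no meaningful conjugate acid; N₂ departs as an exceptionally stable neutral molecule
SR'₂: pKₐ(R'₂SH⁺) ≈ -7
cyanate (NCO⁻): pKₐ(HOCN) ≈ 3.5
hydrosulfide (HS⁻): pKₐ(H₂S) ≈ 7
phenoxide (PhO⁻): pKₐ(C₆H₅OH (phenol)) ≈ 10
hydroxide (OH⁻): pKₐ(H₂O) ≈ 15.7
The question asks for worst first, so the sequence is read in increasing leaving-group ability.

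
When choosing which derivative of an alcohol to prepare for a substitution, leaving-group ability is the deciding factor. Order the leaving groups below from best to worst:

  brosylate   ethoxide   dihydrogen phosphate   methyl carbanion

brosylate > dihydrogen phosphate > ethoxide > methyl carbanion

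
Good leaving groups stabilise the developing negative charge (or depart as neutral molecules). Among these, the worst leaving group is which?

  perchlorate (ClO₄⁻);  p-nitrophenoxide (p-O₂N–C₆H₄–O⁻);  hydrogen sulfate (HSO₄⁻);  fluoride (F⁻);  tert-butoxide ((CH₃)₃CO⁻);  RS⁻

tert-butoxide ((CH₃)₃CO⁻)

Rank by basicity of the departing species: weakest base leaves most easily.
perchlorate (ClO₄⁻): pKₐ(HClO₄) ≈ -10
hydrogen sulfate (HSO₄⁻): pKₐ(H₂SO₄) ≈ -3
fluoride (F⁻): pKₐ(HF) ≈ 3.2
p-nitrophenoxide (p-O₂N–C₆H₄–O⁻): pKₐ(p-nitrophenol) ≈ 7.2
RS⁻: pKₐ(RSH (a thiol)) ≈ 10.5
tert-butoxide ((CH₃)₃CO⁻): pKₐ(t-BuOH) ≈ 18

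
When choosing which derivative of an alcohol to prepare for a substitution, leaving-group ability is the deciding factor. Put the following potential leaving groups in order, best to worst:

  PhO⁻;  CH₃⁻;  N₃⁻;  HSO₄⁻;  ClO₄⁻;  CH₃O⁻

A good leaving group is a weak base: the lower the pKₐ of its conjugate acid, the more readily it departs.
ClO₄⁻: pKₐ(HClO₄) ≈ -10
HSO₄⁻: pKₐ(H₂SO₄) ≈ -3
N₃⁻: pKₐ(HN₃) ≈ 4.7
PhO⁻: pKₐ(C₆H₅OH (phenol)) ≈ 10
CH₃O⁻: pKₐ(CH₃OH) ≈ 15.5
CH₃⁻: pKₐ(CH₄) ≈ 48

ClO₄⁻ > HSO₄⁻ > N₃⁻ > PhO⁻ > CH₃O⁻ > CH₃⁻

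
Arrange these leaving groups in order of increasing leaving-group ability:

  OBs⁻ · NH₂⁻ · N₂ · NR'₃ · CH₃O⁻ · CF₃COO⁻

N₂: no meaningful conjugate acid; N₂ departs as an exceptionally stable neutral molecule
OBs⁻: pKₐ(p-BrC₆H₄SO₃H) ≈ -2.8
CF₃COO⁻: pKₐ(CF₃COOH) ≈ 0.2
NR'₃: pKₐ(R'₃NH⁺) ≈ 10.7 — neutral but still a fairly strong base; Hofmann-elimination LG
CH₃O⁻: pKₐ(CH₃OH) ≈ 15.5 — strong base; alkoxides do not leave unassisted
NH₂⁻: pKₐ(NH₃) ≈ 38
Reversing gives the worst-to-best order requested.

NH₂⁻ < CH₃O⁻ < NR'₃ < CF₃COO⁻ < OBs⁻ < N₂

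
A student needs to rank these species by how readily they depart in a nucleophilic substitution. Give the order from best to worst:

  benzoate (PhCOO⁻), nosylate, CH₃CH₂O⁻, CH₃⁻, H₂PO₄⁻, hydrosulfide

nosylate > H₂PO₄⁻ > benzoate (PhCOO⁻) > hydrosulfide > CH₃CH₂O⁻ > CH₃⁻

Rank by basicity of the departing species: weakest base leaves most easily.
nosylate: pKₐ(p-O₂NC₆H₄SO₃H) ≈ -3.5
H₂PO₄⁻: pKₐ(H₃PO₄) ≈ 2.1
benzoate (PhCOO⁻): pKₐ(C₆H₅COOH) ≈ 4.2
hydrosulfide: pKₐ(H₂S) ≈ 7
CH₃CH₂O⁻: pKₐ(CH₃CH₂OH) ≈ 16
CH₃⁻: pKₐ(CH₄) ≈ 48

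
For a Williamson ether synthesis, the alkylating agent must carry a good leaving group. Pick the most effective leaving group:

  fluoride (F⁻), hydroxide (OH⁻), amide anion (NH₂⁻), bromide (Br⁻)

The more stable X⁻ (or X) is on its own — i.e. the weaker a base it is — the better a leaving group it makes.
bromide (Br⁻): pKₐ(HBr) ≈ -9
fluoride (F⁻): pKₐ(HF) ≈ 3.2
hydroxide (OH⁻): pKₐ(H₂O) ≈ 15.7
amide anion (NH₂⁻): pKₐ(NH₃) ≈ 38

bromide (Br⁻)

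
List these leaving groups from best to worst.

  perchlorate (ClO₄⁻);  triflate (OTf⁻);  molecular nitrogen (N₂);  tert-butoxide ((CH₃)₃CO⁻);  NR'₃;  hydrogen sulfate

molecular nitrogen (N₂) > triflate (OTf⁻) > perchlorate (ClO₄⁻) > hydrogen sulfate > NR'₃ > tert-butoxide ((CH₃)₃CO⁻)

A good leaving group is a weak base: the lower the pKₐ of its conjugate acid, the more readily it departs.
molecular nitrogen (N₂): no meaningful conjugate acid; N₂ departs as an exceptionally stable neutral molecule
triflate (OTf⁻): pKₐ(CF₃SO₃H (triflic acid)) ≈ -14
perchlorate (ClO₄⁻): pKₐ(HClO₄) ≈ -10
hydrogen sulfate: pKₐ(H₂SO₄) ≈ -3
NR'₃: pKₐ(R'₃NH⁺) ≈ 10.7
tert-butoxide ((CH₃)₃CO⁻): pKₐ(t-BuOH) ≈ 18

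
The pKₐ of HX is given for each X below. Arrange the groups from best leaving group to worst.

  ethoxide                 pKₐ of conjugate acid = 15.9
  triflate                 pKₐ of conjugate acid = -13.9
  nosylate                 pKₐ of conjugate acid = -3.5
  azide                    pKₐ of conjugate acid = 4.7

triflate > nosylate > azide > ethoxide

Lower conjugate-acid pKₐ ⇒ weaker base ⇒ better leaving group.
Sorting by the given values: triflate (-13.9), nosylate (-3.5), azide (4.7), ethoxide (15.9).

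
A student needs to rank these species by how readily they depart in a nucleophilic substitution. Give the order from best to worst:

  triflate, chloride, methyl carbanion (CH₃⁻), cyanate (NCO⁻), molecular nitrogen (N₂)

molecular nitrogen (N₂) > triflate > chloride > cyanate (NCO⁻) > methyl carbanion (CH₃⁻)

The more stable X⁻ (or X) is on its own — i.e. the weaker a base it is — the better a leaving group it makes.
molecular nitrogen (N₂): no meaningful conjugate acid; N₂ departs as an exceptionally stable neutral molecule
triflate: pKₐ(CF₃SO₃H (triflic acid)) ≈ -14
chloride: pKₐ(HCl) ≈ -7
cyanate (NCO⁻): pKₐ(HOCN) ≈ 3.5
methyl carbanion (CH₃⁻): pKₐ(CH₄) ≈ 48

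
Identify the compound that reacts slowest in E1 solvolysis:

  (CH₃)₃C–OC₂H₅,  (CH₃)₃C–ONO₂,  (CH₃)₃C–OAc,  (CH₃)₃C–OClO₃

(CH₃)₃C–OC₂H₅

With the same alkyl group throughout, only the leaving group differentiates the rates.
A good leaving group is a weak base: the lower the pKₐ of its conjugate acid, the more readily it departs.
(CH₃)₃C–OClO₃ loses ClO₄⁻: pKₐ(HClO₄) ≈ -10
(CH₃)₃C–ONO₂ loses NO₃⁻: pKₐ(HNO₃) ≈ -1.3
(CH₃)₃C–OAc loses AcO⁻: pKₐ(CH₃COOH) ≈ 4.8
(CH₃)₃C–OC₂H₅ loses CH₃CH₂O⁻: pKₐ(CH₃CH₂OH) ≈ 16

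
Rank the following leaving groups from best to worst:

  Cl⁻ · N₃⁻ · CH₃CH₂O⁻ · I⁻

I⁻ > Cl⁻ > N₃⁻ > CH₃CH₂O⁻

I⁻: pKₐ(HI) ≈ -10
Cl⁻: pKₐ(HCl) ≈ -7
N₃⁻: pKₐ(HN₃) ≈ 4.7
CH₃CH₂O⁻: pKₐ(CH₃CH₂OH) ≈ 16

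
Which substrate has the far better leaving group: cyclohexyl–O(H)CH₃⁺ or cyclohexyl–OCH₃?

cyclohexyl–O(H)CH₃⁺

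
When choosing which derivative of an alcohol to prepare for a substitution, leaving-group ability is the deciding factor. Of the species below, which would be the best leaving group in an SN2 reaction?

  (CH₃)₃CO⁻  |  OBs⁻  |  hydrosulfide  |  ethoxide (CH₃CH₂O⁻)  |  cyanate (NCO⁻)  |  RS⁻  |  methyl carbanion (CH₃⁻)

OBs⁻

The more stable X⁻ (or X) is on its own — i.e. the weaker a base it is — the better a leaving group it makes.
OBs⁻: pKₐ(p-BrC₆H₄SO₃H) ≈ -2.8
cyanate (NCO⁻): pKₐ(HOCN) ≈ 3.5
hydrosulfide: pKₐ(H₂S) ≈ 7
RS⁻: pKₐ(RSH (a thiol)) ≈ 10.5
ethoxide (CH₃CH₂O⁻): pKₐ(CH₃CH₂OH) ≈ 16
(CH₃)₃CO⁻: pKₐ(t-BuOH) ≈ 18
methyl carbanion (CH₃⁻): pKₐ(CH₄) ≈ 48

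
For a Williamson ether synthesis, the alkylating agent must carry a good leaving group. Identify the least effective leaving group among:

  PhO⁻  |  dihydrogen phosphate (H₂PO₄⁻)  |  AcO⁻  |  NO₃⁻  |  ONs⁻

PhO⁻

A good leaving group is a weak base: the lower the pKₐ of its conjugate acid, the more readily it departs.
ONs⁻: pKₐ(p-O₂NC₆H₄SO₃H) ≈ -3.5
NO₃⁻: pKₐ(HNO₃) ≈ -1.3
dihydrogen phosphate (H₂PO₄⁻): pKₐ(H₃PO₄) ≈ 2.1
AcO⁻: pKₐ(CH₃COOH) ≈ 4.8
PhO⁻: pKₐ(C₆H₅OH (phenol)) ≈ 10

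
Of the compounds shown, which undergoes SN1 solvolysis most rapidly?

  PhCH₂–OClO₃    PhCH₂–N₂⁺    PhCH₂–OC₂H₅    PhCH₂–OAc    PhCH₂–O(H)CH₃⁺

PhCH₂–N₂⁺

With the same alkyl group throughout, only the leaving group differentiates the rates.
Leaving-group ability tracks the stability of the departed species; conjugate-acid pKₐ is the usual yardstick (lower pKₐ → better LG).
PhCH₂–N₂⁺ loses N₂: no meaningful conjugate acid; N₂ departs as an exceptionally stable neutral molecule
PhCH₂–OClO₃ loses ClO₄⁻: pKₐ(HClO₄) ≈ -10
PhCH₂–O(H)CH₃⁺ loses R'OH: pKₐ(R'OH₂⁺) ≈ -2.4
PhCH₂–OAc loses AcO⁻: pKₐ(CH₃COOH) ≈ 4.8
PhCH₂–OC₂H₅ loses CH₃CH₂O⁻: pKₐ(CH₃CH₂OH) ≈ 16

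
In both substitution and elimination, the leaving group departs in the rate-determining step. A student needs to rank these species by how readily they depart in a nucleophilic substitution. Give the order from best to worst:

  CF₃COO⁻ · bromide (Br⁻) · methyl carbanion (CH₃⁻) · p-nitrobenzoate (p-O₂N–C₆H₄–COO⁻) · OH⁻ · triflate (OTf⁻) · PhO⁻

triflate (OTf⁻) > bromide (Br⁻) > CF₃COO⁻ > p-nitrobenzoate (p-O₂N–C₆H₄–COO⁻) > PhO⁻ > OH⁻ > methyl carbanion (CH₃⁻)

A good leaving group is a weak base: the lower the pKₐ of its conjugate acid, the more readily it departs.
triflate (OTf⁻): pKₐ(CF₃SO₃H (triflic acid)) ≈ -14
bromide (Br⁻): pKₐ(HBr) ≈ -9
CF₃COO⁻: pKₐ(CF₃COOH) ≈ 0.2
p-nitrobenzoate (p-O₂N–C₆H₄–COO⁻): pKₐ(p-nitrobenzoic acid) ≈ 3.4
PhO⁻: pKₐ(C₆H₅OH (phenol)) ≈ 10
OH⁻: pKₐ(H₂O) ≈ 15.7
methyl carbanion (CH₃⁻): pKₐ(CH₄) ≈ 48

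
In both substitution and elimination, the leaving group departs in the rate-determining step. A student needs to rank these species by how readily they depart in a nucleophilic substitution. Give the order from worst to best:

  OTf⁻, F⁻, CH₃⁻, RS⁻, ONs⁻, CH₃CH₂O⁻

The more stable X⁻ (or X) is on its own — i.e. the weaker a base it is — the better a leaving group it makes.
OTf⁻: pKₐ(CF₃SO₃H (triflic acid)) ≈ -14 — charge spread over three oxygens and a CF₃ group; the premier leaving group in synthesis
ONs⁻: pKₐ(p-O₂NC₆H₄SO₃H) ≈ -3.5
F⁻: pKₐ(HF) ≈ 3.2 — small and strongly basic; the poor halide leaving group
RS⁻: pKₐ(RSH (a thiol)) ≈ 10.5 — moderately basic; rarely leaves without activation
CH₃CH₂O⁻: pKₐ(CH₃CH₂OH) ≈ 16 — strong base; alkoxides do not leave unassisted
CH₃⁻: pKₐ(CH₄) ≈ 48 — unstabilised carbanion; the worst conceivable leaving group
Reversing gives the worst-to-best order requested.

CH₃⁻ < CH₃CH₂O⁻ < RS⁻ < F⁻ < ONs⁻ < OTf⁻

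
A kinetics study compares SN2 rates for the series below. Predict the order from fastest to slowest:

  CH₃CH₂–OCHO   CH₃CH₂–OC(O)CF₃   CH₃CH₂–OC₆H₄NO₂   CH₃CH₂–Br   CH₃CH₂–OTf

Same R in every case — rank the leaving groups.
Rank by basicity of the departing species: weakest base leaves most easily.
CH₃CH₂–OTf loses OTf⁻: pKₐ(CF₃SO₃H (triflic acid)) ≈ -14
CH₃CH₂–Br loses Br⁻: pKₐ(HBr) ≈ -9
CH₃CH₂–OC(O)CF₃ loses CF₃COO⁻: pKₐ(CF₃COOH) ≈ 0.2
CH₃CH₂–OCHO loses HCOO⁻: pKₐ(HCOOH) ≈ 3.8
CH₃CH₂–OC₆H₄NO₂ loses p-O₂N–C₆H₄–O⁻: pKₐ(p-nitrophenol) ≈ 7.2

CH₃CH₂–OTf > CH₃CH₂–Br > CH₃CH₂–OC(O)CF₃ > CH₃CH₂–OCHO > CH₃CH₂–OC₆H₄NO₂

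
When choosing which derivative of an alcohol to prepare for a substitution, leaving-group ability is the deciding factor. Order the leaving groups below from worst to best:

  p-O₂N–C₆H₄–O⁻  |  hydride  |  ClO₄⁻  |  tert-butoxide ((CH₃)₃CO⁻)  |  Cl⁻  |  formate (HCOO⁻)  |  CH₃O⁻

hydride < tert-butoxide ((CH₃)₃CO⁻) < CH₃O⁻ < p-O₂N–C₆H₄–O⁻ < formate (HCOO⁻) < Cl⁻ < ClO₄⁻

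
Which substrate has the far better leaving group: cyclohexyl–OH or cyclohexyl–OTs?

cyclohexyl–OTs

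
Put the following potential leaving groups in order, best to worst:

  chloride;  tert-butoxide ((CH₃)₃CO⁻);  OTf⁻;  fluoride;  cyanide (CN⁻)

OTf⁻: pKₐ(CF₃SO₃H (triflic acid)) ≈ -14
chloride: pKₐ(HCl) ≈ -7
fluoride: pKₐ(HF) ≈ 3.2
cyanide (CN⁻): pKₐ(HCN) ≈ 9.2
tert-butoxide ((CH₃)₃CO⁻): pKₐ(t-BuOH) ≈ 18 — bulky, strongly basic alkoxide

OTf⁻ > chloride > fluoride > cyanide (CN⁻) > tert-butoxide ((CH₃)₃CO⁻)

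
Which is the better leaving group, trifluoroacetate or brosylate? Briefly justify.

brosylate

brosylate is the better leaving group.
pKₐ(p-BrC₆H₄SO₃H) ≈ -2.8 versus pKₐ(CF₃COOH) ≈ 0.2: brosylate is the much weaker base.
Arenesulfonate with a p-bromo substituent.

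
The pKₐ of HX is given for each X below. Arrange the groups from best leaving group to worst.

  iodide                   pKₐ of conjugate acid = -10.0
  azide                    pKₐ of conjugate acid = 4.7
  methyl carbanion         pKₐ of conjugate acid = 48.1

Lower conjugate-acid pKₐ ⇒ weaker base ⇒ better leaving group.
Sorting by the given values: iodide (-10.0), azide (4.7), methyl carbanion (48.1).

iodide > azide > methyl carbanion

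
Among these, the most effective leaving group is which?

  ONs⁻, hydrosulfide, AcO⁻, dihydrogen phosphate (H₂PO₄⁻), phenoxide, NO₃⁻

ONs⁻

The more stable X⁻ (or X) is on its own — i.e. the weaker a base it is — the better a leaving group it makes.
ONs⁻: pKₐ(p-O₂NC₆H₄SO₃H) ≈ -3.5
NO₃⁻: pKₐ(HNO₃) ≈ -1.3
dihydrogen phosphate (H₂PO₄⁻): pKₐ(H₃PO₄) ≈ 2.1
AcO⁻: pKₐ(CH₃COOH) ≈ 4.8
hydrosulfide: pKₐ(H₂S) ≈ 7
phenoxide: pKₐ(C₆H₅OH (phenol)) ≈ 10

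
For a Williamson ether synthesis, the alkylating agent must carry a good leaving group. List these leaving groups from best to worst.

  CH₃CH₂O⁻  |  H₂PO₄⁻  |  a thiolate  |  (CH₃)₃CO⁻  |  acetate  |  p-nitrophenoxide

H₂PO₄⁻ > acetate > p-nitrophenoxide > a thiolate > CH₃CH₂O⁻ > (CH₃)₃CO⁻

A good leaving group is a weak base: the lower the pKₐ of its conjugate acid, the more readily it departs.
H₂PO₄⁻: pKₐ(H₃PO₄) ≈ 2.1
acetate: pKₐ(CH₃COOH) ≈ 4.8
p-nitrophenoxide: pKₐ(p-nitrophenol) ≈ 7.2 — nitro group delocalises the charge; the classic chromogenic LG
a thiolate: pKₐ(RSH (a thiol)) ≈ 10.5
CH₃CH₂O⁻: pKₐ(CH₃CH₂OH) ≈ 16 — strong base; alkoxides do not leave unassisted
(CH₃)₃CO⁻: pKₐ(t-BuOH) ≈ 18 — bulky, strongly basic alkoxide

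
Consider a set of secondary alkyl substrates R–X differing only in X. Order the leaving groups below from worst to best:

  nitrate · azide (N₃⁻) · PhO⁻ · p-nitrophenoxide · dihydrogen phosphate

PhO⁻ < p-nitrophenoxide < azide (N₃⁻) < dihydrogen phosphate < nitrate

The more stable X⁻ (or X) is on its own — i.e. the weaker a base it is — the better a leaving group it makes.
nitrate: pKₐ(HNO₃) ≈ -1.3
dihydrogen phosphate: pKₐ(H₃PO₄) ≈ 2.1 — moderate base; biological leaving group after further activation
azide (N₃⁻): pKₐ(HN₃) ≈ 4.7 — linear, resonance-stabilised
p-nitrophenoxide: pKₐ(p-nitrophenol) ≈ 7.2
PhO⁻: pKₐ(C₆H₅OH (phenol)) ≈ 10 — resonance into the ring helps, but still a poor LG
Listed from poorest to best leaving group as asked.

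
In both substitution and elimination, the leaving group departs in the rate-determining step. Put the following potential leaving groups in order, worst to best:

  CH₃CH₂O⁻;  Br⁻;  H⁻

H⁻ < CH₃CH₂O⁻ < Br⁻

Rank by basicity of the departing species: weakest base leaves most easily.
Br⁻: pKₐ(HBr) ≈ -9 — weak base; good leaving group
CH₃CH₂O⁻: pKₐ(CH₃CH₂OH) ≈ 16 — strong base; alkoxides do not leave unassisted
H⁻: pKₐ(H₂) ≈ 36 — extremely strong base; leaves only in special hydride-transfer contexts
Reversing gives the worst-to-best order requested.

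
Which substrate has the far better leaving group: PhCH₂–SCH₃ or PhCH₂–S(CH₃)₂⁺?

PhCH₂–S(CH₃)₂⁺

From PhCH₂–SCH₃ the departing group would be RS⁻ (pKₐ(RSH (a thiol)) ≈ 10.5). Moderately basic; rarely leaves without activation.
From PhCH₂–S(CH₃)₂⁺ the leaving group is SR'₂ (pKₐ(R'₂SH⁺) ≈ -7). Neutral; leaves from a sulfonium salt (R–SR'₂⁺).
(In practice PhCH₂–S(CH₃)₂⁺ is made from PhCH₂–SCH₃ by S-methylation with CH₃I, allowing neutral dimethyl sulfide, rather than methanethiolate, to depart.)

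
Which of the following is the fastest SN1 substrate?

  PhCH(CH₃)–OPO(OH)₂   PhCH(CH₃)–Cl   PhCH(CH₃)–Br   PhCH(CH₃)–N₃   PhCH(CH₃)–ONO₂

The skeletons are identical, so relative rate is governed entirely by leaving-group ability.
A good leaving group is a weak base: the lower the pKₐ of its conjugate acid, the more readily it departs.
PhCH(CH₃)–Br loses Br⁻: pKₐ(HBr) ≈ -9
PhCH(CH₃)–Cl loses Cl⁻: pKₐ(HCl) ≈ -7
PhCH(CH₃)–ONO₂ loses NO₃⁻: pKₐ(HNO₃) ≈ -1.3
PhCH(CH₃)–OPO(OH)₂ loses H₂PO₄⁻: pKₐ(H₃PO₄) ≈ 2.1
PhCH(CH₃)–N₃ loses N₃⁻: pKₐ(HN₃) ≈ 4.7

PhCH(CH₃)–Br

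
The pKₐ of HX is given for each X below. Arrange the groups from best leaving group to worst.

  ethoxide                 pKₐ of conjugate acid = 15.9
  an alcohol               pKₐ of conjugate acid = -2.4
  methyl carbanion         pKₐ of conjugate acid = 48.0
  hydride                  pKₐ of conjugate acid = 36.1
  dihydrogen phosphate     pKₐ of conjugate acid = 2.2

an alcohol > dihydrogen phosphate > ethoxide > hydride > methyl carbanion

Lower conjugate-acid pKₐ ⇒ weaker base ⇒ better leaving group.
Sorting by the given values: an alcohol (-2.4), dihydrogen phosphate (2.2), ethoxide (15.9), hydride (36.1), methyl carbanion (48.0).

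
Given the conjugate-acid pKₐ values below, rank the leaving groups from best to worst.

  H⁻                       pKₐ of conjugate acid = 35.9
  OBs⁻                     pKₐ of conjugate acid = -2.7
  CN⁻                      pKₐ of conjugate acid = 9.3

OBs⁻ > CN⁻ > H⁻

Lower conjugate-acid pKₐ ⇒ weaker base ⇒ better leaving group.
Sorting by the given values: OBs⁻ (-2.7), CN⁻ (9.3), H⁻ (35.9).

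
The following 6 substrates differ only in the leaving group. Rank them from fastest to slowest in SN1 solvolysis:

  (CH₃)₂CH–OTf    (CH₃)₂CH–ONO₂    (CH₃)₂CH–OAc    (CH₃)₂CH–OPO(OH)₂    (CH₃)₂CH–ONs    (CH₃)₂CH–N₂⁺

(CH₃)₂CH–N₂⁺ > (CH₃)₂CH–OTf > (CH₃)₂CH–ONs > (CH₃)₂CH–ONO₂ > (CH₃)₂CH–OPO(OH)₂ > (CH₃)₂CH–OAc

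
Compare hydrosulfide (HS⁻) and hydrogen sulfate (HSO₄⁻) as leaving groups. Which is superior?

hydrogen sulfate (HSO₄⁻)

hydrogen sulfate (HSO₄⁻) is the better leaving group.
pKₐ(H₂SO₄) ≈ -3 versus pKₐ(H₂S) ≈ 7: hydrogen sulfate (HSO₄⁻) is the much weaker base.
Conjugate base of a strong mineral acid.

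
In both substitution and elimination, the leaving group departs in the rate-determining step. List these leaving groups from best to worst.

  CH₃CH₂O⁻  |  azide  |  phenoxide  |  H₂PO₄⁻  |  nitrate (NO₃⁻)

nitrate (NO₃⁻) > H₂PO₄⁻ > azide > phenoxide > CH₃CH₂O⁻

A good leaving group is a weak base: the lower the pKₐ of its conjugate acid, the more readily it departs.
nitrate (NO₃⁻): pKₐ(HNO₃) ≈ -1.3
H₂PO₄⁻: pKₐ(H₃PO₄) ≈ 2.1
azide: pKₐ(HN₃) ≈ 4.7
phenoxide: pKₐ(C₆H₅OH (phenol)) ≈ 10
CH₃CH₂O⁻: pKₐ(CH₃CH₂OH) ≈ 16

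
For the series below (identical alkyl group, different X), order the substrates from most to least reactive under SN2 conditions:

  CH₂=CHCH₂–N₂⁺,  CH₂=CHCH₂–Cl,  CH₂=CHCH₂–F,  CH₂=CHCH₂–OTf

Identical carbon frameworks mean the comparison reduces to leaving-group quality.
The more stable X⁻ (or X) is on its own — i.e. the weaker a base it is — the better a leaving group it makes.
CH₂=CHCH₂–N₂⁺ loses N₂: no meaningful conjugate acid; N₂ departs as an exceptionally stable neutral molecule
CH₂=CHCH₂–OTf loses OTf⁻: pKₐ(CF₃SO₃H (triflic acid)) ≈ -14
CH₂=CHCH₂–Cl loses Cl⁻: pKₐ(HCl) ≈ -7
CH₂=CHCH₂–F loses F⁻: pKₐ(HF) ≈ 3.2

CH₂=CHCH₂–N₂⁺ > CH₂=CHCH₂–OTf > CH₂=CHCH₂–Cl > CH₂=CHCH₂–F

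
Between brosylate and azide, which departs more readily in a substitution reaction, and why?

brosylate is the better leaving group.
pKₐ(p-BrC₆H₄SO₃H) ≈ -2.8 versus pKₐ(HN₃) ≈ 4.7: brosylate is the much weaker base.
Arenesulfonate with a p-bromo substituent.

brosylate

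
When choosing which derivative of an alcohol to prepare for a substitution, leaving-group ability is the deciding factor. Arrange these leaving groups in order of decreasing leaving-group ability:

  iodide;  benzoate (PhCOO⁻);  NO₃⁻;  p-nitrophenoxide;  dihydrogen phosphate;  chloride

The more stable X⁻ (or X) is on its own — i.e. the weaker a base it is — the better a leaving group it makes.
iodide: pKₐ(HI) ≈ -10
chloride: pKₐ(HCl) ≈ -7
NO₃⁻: pKₐ(HNO₃) ≈ -1.3
dihydrogen phosphate: pKₐ(H₃PO₄) ≈ 2.1
benzoate (PhCOO⁻): pKₐ(C₆H₅COOH) ≈ 4.2
p-nitrophenoxide: pKₐ(p-nitrophenol) ≈ 7.2

iodide > chloride > NO₃⁻ > dihydrogen phosphate > benzoate (PhCOO⁻) > p-nitrophenoxide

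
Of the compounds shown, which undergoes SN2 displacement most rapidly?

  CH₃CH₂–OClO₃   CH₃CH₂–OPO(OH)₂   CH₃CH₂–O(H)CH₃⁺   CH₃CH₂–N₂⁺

With the same alkyl group throughout, only the leaving group differentiates the rates.
The more stable X⁻ (or X) is on its own — i.e. the weaker a base it is — the better a leaving group it makes.
CH₃CH₂–N₂⁺ loses N₂: no meaningful conjugate acid; N₂ departs as an exceptionally stable neutral molecule
CH₃CH₂–OClO₃ loses ClO₄⁻: pKₐ(HClO₄) ≈ -10
CH₃CH₂–O(H)CH₃⁺ loses R'OH: pKₐ(R'OH₂⁺) ≈ -2.4
CH₃CH₂–OPO(OH)₂ loses H₂PO₄⁻: pKₐ(H₃PO₄) ≈ 2.1

CH₃CH₂–N₂⁺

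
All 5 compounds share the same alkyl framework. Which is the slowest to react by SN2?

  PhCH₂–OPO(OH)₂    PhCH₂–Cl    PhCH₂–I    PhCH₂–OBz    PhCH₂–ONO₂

With the same alkyl group throughout, only the leaving group differentiates the rates.
A good leaving group is a weak base: the lower the pKₐ of its conjugate acid, the more readily it departs.
PhCH₂–I loses I⁻: pKₐ(HI) ≈ -10
PhCH₂–Cl loses Cl⁻: pKₐ(HCl) ≈ -7
PhCH₂–ONO₂ loses NO₃⁻: pKₐ(HNO₃) ≈ -1.3
PhCH₂–OPO(OH)₂ loses H₂PO₄⁻: pKₐ(H₃PO₄) ≈ 2.1
PhCH₂–OBz loses PhCOO⁻: pKₐ(C₆H₅COOH) ≈ 4.2

PhCH₂–OBz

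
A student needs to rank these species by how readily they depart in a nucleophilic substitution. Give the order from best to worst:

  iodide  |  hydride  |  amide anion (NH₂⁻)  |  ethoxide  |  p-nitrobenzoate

iodide > p-nitrobenzoate > ethoxide > hydride > amide anion (NH₂⁻)

iodide: pKₐ(HI) ≈ -10 — large, highly polarisable; very weak base
p-nitrobenzoate: pKₐ(p-nitrobenzoic acid) ≈ 3.4 — electron-withdrawing nitro group stabilises the carboxylate
ethoxide: pKₐ(CH₃CH₂OH) ≈ 16 — strong base; alkoxides do not leave unassisted
hydride: pKₐ(H₂) ≈ 36
amide anion (NH₂⁻): pKₐ(NH₃) ≈ 38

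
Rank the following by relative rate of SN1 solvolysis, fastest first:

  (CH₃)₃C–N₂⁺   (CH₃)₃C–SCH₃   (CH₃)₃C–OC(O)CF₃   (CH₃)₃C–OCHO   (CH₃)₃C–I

The skeletons are identical, so relative rate is governed entirely by leaving-group ability.
The more stable X⁻ (or X) is on its own — i.e. the weaker a base it is — the better a leaving group it makes.
(CH₃)₃C–N₂⁺ loses N₂: no meaningful conjugate acid; N₂ departs as an exceptionally stable neutral molecule
(CH₃)₃C–I loses I⁻: pKₐ(HI) ≈ -10
(CH₃)₃C–OC(O)CF₃ loses CF₃COO⁻: pKₐ(CF₃COOH) ≈ 0.2
(CH₃)₃C–OCHO loses HCOO⁻: pKₐ(HCOOH) ≈ 3.8
(CH₃)₃C–SCH₃ loses RS⁻: pKₐ(RSH (a thiol)) ≈ 10.5

(CH₃)₃C–N₂⁺ > (CH₃)₃C–I > (CH₃)₃C–OC(O)CF₃ > (CH₃)₃C–OCHO > (CH₃)₃C–SCH₃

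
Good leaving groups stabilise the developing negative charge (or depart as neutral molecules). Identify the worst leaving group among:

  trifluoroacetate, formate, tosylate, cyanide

tosylate: pKₐ(p-CH₃C₆H₄SO₃H (TsOH)) ≈ -2.8
trifluoroacetate: pKₐ(CF₃COOH) ≈ 0.2
formate: pKₐ(HCOOH) ≈ 3.8
cyanide: pKₐ(HCN) ≈ 9.2

cyanide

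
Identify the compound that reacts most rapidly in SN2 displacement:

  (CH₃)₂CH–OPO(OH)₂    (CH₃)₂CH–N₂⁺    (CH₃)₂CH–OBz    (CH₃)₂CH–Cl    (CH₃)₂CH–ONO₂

(CH₃)₂CH–N₂⁺

The skeletons are identical, so relative rate is governed entirely by leaving-group ability.
A good leaving group is a weak base: the lower the pKₐ of its conjugate acid, the more readily it departs.
(CH₃)₂CH–N₂⁺ loses N₂: no meaningful conjugate acid; N₂ departs as an exceptionally stable neutral molecule
(CH₃)₂CH–Cl loses Cl⁻: pKₐ(HCl) ≈ -7
(CH₃)₂CH–ONO₂ loses NO₃⁻: pKₐ(HNO₃) ≈ -1.3
(CH₃)₂CH–OPO(OH)₂ loses H₂PO₄⁻: pKₐ(H₃PO₄) ≈ 2.1
(CH₃)₂CH–OBz loses PhCOO⁻: pKₐ(C₆H₅COOH) ≈ 4.2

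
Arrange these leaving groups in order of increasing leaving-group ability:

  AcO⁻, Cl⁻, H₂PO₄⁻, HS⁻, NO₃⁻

HS⁻ < AcO⁻ < H₂PO₄⁻ < NO₃⁻ < Cl⁻

Cl⁻: pKₐ(HCl) ≈ -7 — moderately weak base
NO₃⁻: pKₐ(HNO₃) ≈ -1.3
H₂PO₄⁻: pKₐ(H₃PO₄) ≈ 2.1 — moderate base; biological leaving group after further activation
AcO⁻: pKₐ(CH₃COOH) ≈ 4.8 — resonance-stabilised but still a weak base
HS⁻: pKₐ(H₂S) ≈ 7
Reversing gives the worst-to-best order requested.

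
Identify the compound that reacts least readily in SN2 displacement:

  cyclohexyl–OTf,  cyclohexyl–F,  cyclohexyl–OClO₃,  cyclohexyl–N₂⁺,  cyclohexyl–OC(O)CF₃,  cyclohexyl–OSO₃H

cyclohexyl–F

The skeletons are identical, so relative rate is governed entirely by leaving-group ability.
Leaving-group ability tracks the stability of the departed species; conjugate-acid pKₐ is the usual yardstick (lower pKₐ → better LG).
cyclohexyl–N₂⁺ loses N₂: no meaningful conjugate acid; N₂ departs as an exceptionally stable neutral molecule
cyclohexyl–OTf loses OTf⁻: pKₐ(CF₃SO₃H (triflic acid)) ≈ -14
cyclohexyl–OClO₃ loses ClO₄⁻: pKₐ(HClO₄) ≈ -10
cyclohexyl–OSO₃H loses HSO₄⁻: pKₐ(H₂SO₄) ≈ -3
cyclohexyl–OC(O)CF₃ loses CF₃COO⁻: pKₐ(CF₃COOH) ≈ 0.2
cyclohexyl–F loses F⁻: pKₐ(HF) ≈ 3.2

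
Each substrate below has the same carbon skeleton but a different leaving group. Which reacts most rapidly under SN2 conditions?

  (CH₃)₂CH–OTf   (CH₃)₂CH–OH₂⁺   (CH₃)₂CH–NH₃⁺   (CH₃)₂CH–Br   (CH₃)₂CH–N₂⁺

(CH₃)₂CH–N₂⁺

The skeletons are identical, so relative rate is governed entirely by leaving-group ability.
A good leaving group is a weak base: the lower the pKₐ of its conjugate acid, the more readily it departs.
(CH₃)₂CH–N₂⁺ loses N₂: no meaningful conjugate acid; N₂ departs as an exceptionally stable neutral molecule
(CH₃)₂CH–OTf loses OTf⁻: pKₐ(CF₃SO₃H (triflic acid)) ≈ -14
(CH₃)₂CH–Br loses Br⁻: pKₐ(HBr) ≈ -9
(CH₃)₂CH–OH₂⁺ loses H₂O: pKₐ(H₃O⁺) ≈ -1.7
(CH₃)₂CH–NH₃⁺ loses NH₃: pKₐ(NH₄⁺) ≈ 9.2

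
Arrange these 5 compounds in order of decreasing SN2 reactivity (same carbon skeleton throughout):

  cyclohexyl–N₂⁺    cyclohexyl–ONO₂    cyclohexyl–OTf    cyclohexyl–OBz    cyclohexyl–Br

Identical carbon frameworks mean the comparison reduces to leaving-group quality.
Rank by basicity of the departing species: weakest base leaves most easily.
cyclohexyl–N₂⁺ loses N₂: no meaningful conjugate acid; N₂ departs as an exceptionally stable neutral molecule
cyclohexyl–OTf loses OTf⁻: pKₐ(CF₃SO₃H (triflic acid)) ≈ -14
cyclohexyl–Br loses Br⁻: pKₐ(HBr) ≈ -9
cyclohexyl–ONO₂ loses NO₃⁻: pKₐ(HNO₃) ≈ -1.3
cyclohexyl–OBz loses PhCOO⁻: pKₐ(C₆H₅COOH) ≈ 4.2

cyclohexyl–N₂⁺ > cyclohexyl–OTf > cyclohexyl–Br > cyclohexyl–ONO₂ > cyclohexyl–OBz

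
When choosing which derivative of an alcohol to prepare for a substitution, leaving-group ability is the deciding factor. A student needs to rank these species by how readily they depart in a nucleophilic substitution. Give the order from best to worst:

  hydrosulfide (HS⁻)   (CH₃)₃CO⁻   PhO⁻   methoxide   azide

azide > hydrosulfide (HS⁻) > PhO⁻ > methoxide > (CH₃)₃CO⁻

The more stable X⁻ (or X) is on its own — i.e. the weaker a base it is — the better a leaving group it makes.
azide: pKₐ(HN₃) ≈ 4.7
hydrosulfide (HS⁻): pKₐ(H₂S) ≈ 7
PhO⁻: pKₐ(C₆H₅OH (phenol)) ≈ 10
methoxide: pKₐ(CH₃OH) ≈ 15.5
(CH₃)₃CO⁻: pKₐ(t-BuOH) ≈ 18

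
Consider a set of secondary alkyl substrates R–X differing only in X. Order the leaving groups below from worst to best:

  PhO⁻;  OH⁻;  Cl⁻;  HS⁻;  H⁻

H⁻ < OH⁻ < PhO⁻ < HS⁻ < Cl⁻

Rank by basicity of the departing species: weakest base leaves most easily.
Cl⁻: pKₐ(HCl) ≈ -7
HS⁻: pKₐ(H₂S) ≈ 7
PhO⁻: pKₐ(C₆H₅OH (phenol)) ≈ 10
OH⁻: pKₐ(H₂O) ≈ 15.7
H⁻: pKₐ(H₂) ≈ 36 — extremely strong base; leaves only in special hydride-transfer contexts
The question asks for worst first, so the sequence is read in increasing leaving-group ability.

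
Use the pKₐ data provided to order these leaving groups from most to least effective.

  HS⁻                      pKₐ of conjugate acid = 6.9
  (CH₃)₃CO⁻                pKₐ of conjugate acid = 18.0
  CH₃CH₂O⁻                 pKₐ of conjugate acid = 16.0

Lower conjugate-acid pKₐ ⇒ weaker base ⇒ better leaving group.
Sorting by the given values: HS⁻ (6.9), CH₃CH₂O⁻ (16.0), (CH₃)₃CO⁻ (18.0).

HS⁻ > CH₃CH₂O⁻ > (CH₃)₃CO⁻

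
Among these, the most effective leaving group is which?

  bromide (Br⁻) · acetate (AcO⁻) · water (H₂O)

bromide (Br⁻)

bromide (Br⁻): pKₐ(HBr) ≈ -9
water (H₂O): pKₐ(H₃O⁺) ≈ -1.7
acetate (AcO⁻): pKₐ(CH₃COOH) ≈ 4.8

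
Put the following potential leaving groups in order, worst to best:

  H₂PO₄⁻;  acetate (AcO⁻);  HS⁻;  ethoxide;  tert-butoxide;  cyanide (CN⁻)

The more stable X⁻ (or X) is on its own — i.e. the weaker a base it is — the better a leaving group it makes.
H₂PO₄⁻: pKₐ(H₃PO₄) ≈ 2.1 — moderate base; biological leaving group after further activation
acetate (AcO⁻): pKₐ(CH₃COOH) ≈ 4.8 — resonance-stabilised but still a weak base
HS⁻: pKₐ(H₂S) ≈ 7
cyanide (CN⁻): pKₐ(HCN) ≈ 9.2
ethoxide: pKₐ(CH₃CH₂OH) ≈ 16 — strong base; alkoxides do not leave unassisted
tert-butoxide: pKₐ(t-BuOH) ≈ 18 — bulky, strongly basic alkoxide
Listed from poorest to best leaving group as asked.

tert-butoxide < ethoxide < cyanide (CN⁻) < HS⁻ < acetate (AcO⁻) < H₂PO₄⁻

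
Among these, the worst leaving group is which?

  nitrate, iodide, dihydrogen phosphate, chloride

dihydrogen phosphate

iodide: pKₐ(HI) ≈ -10
chloride: pKₐ(HCl) ≈ -7
nitrate: pKₐ(HNO₃) ≈ -1.3
dihydrogen phosphate: pKₐ(H₃PO₄) ≈ 2.1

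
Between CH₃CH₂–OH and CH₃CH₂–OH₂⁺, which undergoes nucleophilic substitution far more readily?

CH₃CH₂–OH₂⁺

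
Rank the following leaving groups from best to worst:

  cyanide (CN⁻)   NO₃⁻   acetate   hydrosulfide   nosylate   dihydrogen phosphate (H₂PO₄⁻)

Rank by basicity of the departing species: weakest base leaves most easily.
nosylate: pKₐ(p-O₂NC₆H₄SO₃H) ≈ -3.5
NO₃⁻: pKₐ(HNO₃) ≈ -1.3
dihydrogen phosphate (H₂PO₄⁻): pKₐ(H₃PO₄) ≈ 2.1
acetate: pKₐ(CH₃COOH) ≈ 4.8
hydrosulfide: pKₐ(H₂S) ≈ 7
cyanide (CN⁻): pKₐ(HCN) ≈ 9.2

nosylate > NO₃⁻ > dihydrogen phosphate (H₂PO₄⁻) > acetate > hydrosulfide > cyanide (CN⁻)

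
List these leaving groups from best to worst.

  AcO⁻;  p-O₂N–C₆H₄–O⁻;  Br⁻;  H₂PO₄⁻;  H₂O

A good leaving group is a weak base: the lower the pKₐ of its conjugate acid, the more readily it departs.
Br⁻: pKₐ(HBr) ≈ -9
H₂O: pKₐ(H₃O⁺) ≈ -1.7
H₂PO₄⁻: pKₐ(H₃PO₄) ≈ 2.1
AcO⁻: pKₐ(CH₃COOH) ≈ 4.8
p-O₂N–C₆H₄–O⁻: pKₐ(p-nitrophenol) ≈ 7.2 — nitro group delocalises the charge; the classic chromogenic LG

Br⁻ > H₂O > H₂PO₄⁻ > AcO⁻ > p-O₂N–C₆H₄–O⁻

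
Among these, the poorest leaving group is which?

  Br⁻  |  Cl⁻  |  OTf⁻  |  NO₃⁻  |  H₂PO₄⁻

H₂PO₄⁻

Leaving-group ability tracks the stability of the departed species; conjugate-acid pKₐ is the usual yardstick (lower pKₐ → better LG).
OTf⁻: pKₐ(CF₃SO₃H (triflic acid)) ≈ -14
Br⁻: pKₐ(HBr) ≈ -9
Cl⁻: pKₐ(HCl) ≈ -7
NO₃⁻: pKₐ(HNO₃) ≈ -1.3
H₂PO₄⁻: pKₐ(H₃PO₄) ≈ 2.1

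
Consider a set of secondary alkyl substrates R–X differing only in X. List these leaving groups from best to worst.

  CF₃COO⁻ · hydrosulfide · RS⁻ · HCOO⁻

The more stable X⁻ (or X) is on its own — i.e. the weaker a base it is — the better a leaving group it makes.
CF₃COO⁻: pKₐ(CF₃COOH) ≈ 0.2
HCOO⁻: pKₐ(HCOOH) ≈ 3.8 — resonance-stabilised carboxylate
hydrosulfide: pKₐ(H₂S) ≈ 7 — larger and more polarisable than the oxygen analogue
RS⁻: pKₐ(RSH (a thiol)) ≈ 10.5 — moderately basic; rarely leaves without activation

CF₃COO⁻ > HCOO⁻ > hydrosulfide > RS⁻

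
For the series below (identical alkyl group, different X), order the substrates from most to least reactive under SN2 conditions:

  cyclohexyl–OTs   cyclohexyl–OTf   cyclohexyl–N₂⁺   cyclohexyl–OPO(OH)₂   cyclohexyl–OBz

cyclohexyl–N₂⁺ > cyclohexyl–OTf > cyclohexyl–OTs > cyclohexyl–OPO(OH)₂ > cyclohexyl–OBz

Same R in every case — rank the leaving groups.
The more stable X⁻ (or X) is on its own — i.e. the weaker a base it is — the better a leaving group it makes.
cyclohexyl–N₂⁺ loses N₂: no meaningful conjugate acid; N₂ departs as an exceptionally stable neutral molecule
cyclohexyl–OTf loses OTf⁻: pKₐ(CF₃SO₃H (triflic acid)) ≈ -14
cyclohexyl–OTs loses OTs⁻: pKₐ(p-CH₃C₆H₄SO₃H (TsOH)) ≈ -2.8
cyclohexyl–OPO(OH)₂ loses H₂PO₄⁻: pKₐ(H₃PO₄) ≈ 2.1
cyclohexyl–OBz loses PhCOO⁻: pKₐ(C₆H₅COOH) ≈ 4.2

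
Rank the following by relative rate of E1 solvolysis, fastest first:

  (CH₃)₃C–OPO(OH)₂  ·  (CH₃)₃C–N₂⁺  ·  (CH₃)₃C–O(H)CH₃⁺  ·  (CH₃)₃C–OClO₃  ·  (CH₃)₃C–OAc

(CH₃)₃C–N₂⁺ > (CH₃)₃C–OClO₃ > (CH₃)₃C–O(H)CH₃⁺ > (CH₃)₃C–OPO(OH)₂ > (CH₃)₃C–OAc

With the same alkyl group throughout, only the leaving group differentiates the rates.
Rank by basicity of the departing species: weakest base leaves most easily.
(CH₃)₃C–N₂⁺ loses N₂: no meaningful conjugate acid; N₂ departs as an exceptionally stable neutral molecule
(CH₃)₃C–OClO₃ loses ClO₄⁻: pKₐ(HClO₄) ≈ -10
(CH₃)₃C–O(H)CH₃⁺ loses R'OH: pKₐ(R'OH₂⁺) ≈ -2.4
(CH₃)₃C–OPO(OH)₂ loses H₂PO₄⁻: pKₐ(H₃PO₄) ≈ 2.1
(CH₃)₃C–OAc loses AcO⁻: pKₐ(CH₃COOH) ≈ 4.8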